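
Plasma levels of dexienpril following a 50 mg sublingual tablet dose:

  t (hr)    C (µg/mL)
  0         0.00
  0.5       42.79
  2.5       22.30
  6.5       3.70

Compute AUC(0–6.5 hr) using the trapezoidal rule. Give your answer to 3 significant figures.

Trapezoidal AUC_0→6.5:
  [0→0.5]: (0.00+42.79)/2 × 0.5 = 10.6975
  [0.5→2.5]: (42.79+22.30)/2 × 2 = 65.09
  [2.5→6.5]: (22.30+3.70)/2 × 4 = 52.0
  Sum = 127.7875 µg/mL·hr

AUC = 128 µg/mL·hr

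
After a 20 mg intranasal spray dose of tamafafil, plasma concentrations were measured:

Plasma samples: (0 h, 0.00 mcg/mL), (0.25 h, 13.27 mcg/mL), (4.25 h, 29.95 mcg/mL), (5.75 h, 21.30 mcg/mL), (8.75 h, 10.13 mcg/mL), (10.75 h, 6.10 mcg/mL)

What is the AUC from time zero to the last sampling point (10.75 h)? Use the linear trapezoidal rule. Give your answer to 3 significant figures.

AUC = 190 mcg/mL·h

Trapezoidal AUC_0→10.75:
  [0→0.25]: (0.00+13.27)/2 × 0.25 = 1.65875
  [0.25→4.25]: (13.27+29.95)/2 × 4 = 86.44
  [4.25→5.75]: (29.95+21.30)/2 × 1.5 = 38.4375
  [5.75→8.75]: (21.30+10.13)/2 × 3 = 47.145
  [8.75→10.75]: (10.13+6.10)/2 × 2 = 16.23
  Sum = 189.91125 mcg/mL·h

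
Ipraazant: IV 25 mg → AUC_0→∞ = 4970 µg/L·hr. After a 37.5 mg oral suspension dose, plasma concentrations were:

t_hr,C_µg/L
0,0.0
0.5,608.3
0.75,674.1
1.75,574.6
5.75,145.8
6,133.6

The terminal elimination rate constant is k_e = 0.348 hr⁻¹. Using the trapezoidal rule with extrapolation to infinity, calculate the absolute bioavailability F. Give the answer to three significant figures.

Trapezoidal AUC_0→6 (oral suspension):
  [0→0.5]: (0.0+608.3)/2 × 0.5 = 152.075
  [0.5→0.75]: (608.3+674.1)/2 × 0.25 = 160.3
  [0.75→1.75]: (674.1+574.6)/2 × 1 = 624.35
  [1.75→5.75]: (574.6+145.8)/2 × 4 = 1440.8
  [5.75→6]: (145.8+133.6)/2 × 0.25 = 34.925
  Sum = 2412.45 µg/L·hr
Tail: C_last/k_e = 133.6/0.348 = 383.908
AUC_0→∞ (oral suspension) = 2412.45 + 383.908 = 2796.358 µg/L·hr
F = (AUC_ev/D_ev)/(AUC_iv/D_iv) = (2796.358/37.5)/(4970/25) = 74.5695/198.8 = 0.3751

F = 0.375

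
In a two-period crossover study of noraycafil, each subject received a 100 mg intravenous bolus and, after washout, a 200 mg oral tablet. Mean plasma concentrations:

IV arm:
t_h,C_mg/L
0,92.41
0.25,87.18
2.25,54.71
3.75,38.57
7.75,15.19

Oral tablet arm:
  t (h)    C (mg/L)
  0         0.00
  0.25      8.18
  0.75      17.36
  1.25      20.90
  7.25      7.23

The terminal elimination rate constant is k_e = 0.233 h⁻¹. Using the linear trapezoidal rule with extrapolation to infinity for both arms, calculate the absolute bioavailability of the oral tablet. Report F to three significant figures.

Trapezoidal AUC_0→7.75 (IV):
  [0→0.25]: (92.41+87.18)/2 × 0.25 = 22.44875
  [0.25→2.25]: (87.18+54.71)/2 × 2 = 141.89
  [2.25→3.75]: (54.71+38.57)/2 × 1.5 = 69.96
  [3.75→7.75]: (38.57+15.19)/2 × 4 = 107.52
  Sum = 341.81875 mg/L·h
IV tail: 15.19/0.233 = 65.193; AUC_iv,0→∞ = 341.81875 + 65.193 = 407.01175 mg/L·h
Trapezoidal AUC_0→7.25 (oral tablet):
  [0→0.25]: (0.00+8.18)/2 × 0.25 = 1.0225
  [0.25→0.75]: (8.18+17.36)/2 × 0.5 = 6.385
  [0.75→1.25]: (17.36+20.90)/2 × 0.5 = 9.565
  [1.25→7.25]: (20.90+7.23)/2 × 6 = 84.39
  Sum = 101.3625 mg/L·h
oral tablet tail: 7.23/0.233 = 31.030; AUC_ev,0→∞ = 101.3625 + 31.030 = 132.3925 mg/L·h
F = (AUC_ev/D_ev)/(AUC_iv/D_iv) = (132.3925/200)/(407.01175/100) = 0.6619625/4.0701175 = 0.1626

F = 0.163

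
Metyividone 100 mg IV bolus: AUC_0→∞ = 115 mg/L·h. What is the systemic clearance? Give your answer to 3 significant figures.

CL = Dose_iv / AUC_0→∞
   = 100 / 115 = 0.869565 L/h

CL = 0.870 L/h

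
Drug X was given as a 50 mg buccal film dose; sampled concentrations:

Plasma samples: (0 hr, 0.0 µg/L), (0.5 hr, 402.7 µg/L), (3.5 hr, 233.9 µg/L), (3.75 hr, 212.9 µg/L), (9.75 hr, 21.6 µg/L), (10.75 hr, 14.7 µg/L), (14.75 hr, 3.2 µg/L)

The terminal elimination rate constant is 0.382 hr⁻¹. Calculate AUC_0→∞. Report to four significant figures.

Trapezoidal AUC_0→14.75:
  [0→0.5]: (0.0+402.7)/2 × 0.5 = 100.675
  [0.5→3.5]: (402.7+233.9)/2 × 3 = 954.9
  [3.5→3.75]: (233.9+212.9)/2 × 0.25 = 55.85
  [3.75→9.75]: (212.9+21.6)/2 × 6 = 703.5
  [9.75→10.75]: (21.6+14.7)/2 × 1 = 18.15
  [10.75→14.75]: (14.7+3.2)/2 × 4 = 35.8
  Sum = 1868.875 µg/L·hr
Extrapolated tail: C_last / k_e = 3.2 / 0.382 = 8.377
AUC_0→∞ = 1868.875 + 8.377 = 1877.252 µg/L·hr

AUC = 1877 µg/L·hr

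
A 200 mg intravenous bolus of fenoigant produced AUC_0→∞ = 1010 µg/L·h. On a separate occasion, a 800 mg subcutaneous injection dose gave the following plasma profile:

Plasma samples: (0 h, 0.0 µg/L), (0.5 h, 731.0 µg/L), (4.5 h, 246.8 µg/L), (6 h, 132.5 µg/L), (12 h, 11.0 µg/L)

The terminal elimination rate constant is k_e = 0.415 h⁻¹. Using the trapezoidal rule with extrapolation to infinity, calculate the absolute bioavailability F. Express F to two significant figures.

F = 0.71

Trapezoidal AUC_0→12 (subcutaneous injection):
  [0→0.5]: (0.0+731.0)/2 × 0.5 = 182.75
  [0.5→4.5]: (731.0+246.8)/2 × 4 = 1955.6
  [4.5→6]: (246.8+132.5)/2 × 1.5 = 284.475
  [6→12]: (132.5+11.0)/2 × 6 = 430.5
  Sum = 2853.325 µg/L·h
Tail: C_last/k_e = 11.0/0.415 = 26.506
AUC_0→∞ (subcutaneous injection) = 2853.325 + 26.506 = 2879.831 µg/L·h
F = (AUC_ev/D_ev)/(AUC_iv/D_iv) = (2879.831/800)/(1010/200) = 3.59979/5.05 = 0.7128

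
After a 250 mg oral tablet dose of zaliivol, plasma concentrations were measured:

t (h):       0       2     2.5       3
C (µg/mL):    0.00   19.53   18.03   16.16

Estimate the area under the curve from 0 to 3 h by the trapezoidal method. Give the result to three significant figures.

AUC = 37.5 µg/mL·h

Trapezoidal AUC_0→3:
  [0→2]: (0.00+19.53)/2 × 2 = 19.53
  [2→2.5]: (19.53+18.03)/2 × 0.5 = 9.39
  [2.5→3]: (18.03+16.16)/2 × 0.5 = 8.5475
  Sum = 37.4675 µg/mL·h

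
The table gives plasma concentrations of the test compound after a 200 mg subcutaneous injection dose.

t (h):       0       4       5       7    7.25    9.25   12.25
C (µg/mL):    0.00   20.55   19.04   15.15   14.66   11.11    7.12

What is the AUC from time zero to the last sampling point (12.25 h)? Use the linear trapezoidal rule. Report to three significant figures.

AUC = 152 µg/mL·h

Trapezoidal AUC_0→12.25:
  [0→4]: (0.00+20.55)/2 × 4 = 41.1
  [4→5]: (20.55+19.04)/2 × 1 = 19.795
  [5→7]: (19.04+15.15)/2 × 2 = 34.19
  [7→7.25]: (15.15+14.66)/2 × 0.25 = 3.72625
  [7.25→9.25]: (14.66+11.11)/2 × 2 = 25.77
  [9.25→12.25]: (11.11+7.12)/2 × 3 = 27.345
  Sum = 151.92625 µg/mL·h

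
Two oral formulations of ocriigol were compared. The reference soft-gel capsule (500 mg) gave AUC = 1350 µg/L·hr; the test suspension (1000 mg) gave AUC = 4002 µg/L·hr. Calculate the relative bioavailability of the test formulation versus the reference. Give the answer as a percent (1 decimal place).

F_rel = (AUC_test/D_test) / (AUC_ref/D_ref)
      = (4002/1000) / (1350/500)
      = 4.002 / 2.7 = 1.4822 = 148.22%

F_rel = 148.2%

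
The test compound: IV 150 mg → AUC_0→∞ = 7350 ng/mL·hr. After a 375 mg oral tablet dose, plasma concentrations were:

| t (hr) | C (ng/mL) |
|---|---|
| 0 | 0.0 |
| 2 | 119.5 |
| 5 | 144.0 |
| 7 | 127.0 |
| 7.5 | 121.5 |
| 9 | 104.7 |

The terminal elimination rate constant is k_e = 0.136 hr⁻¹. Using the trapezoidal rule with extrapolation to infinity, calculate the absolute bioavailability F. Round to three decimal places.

F = 0.097

Trapezoidal AUC_0→9 (oral tablet):
  [0→2]: (0.0+119.5)/2 × 2 = 119.5
  [2→5]: (119.5+144.0)/2 × 3 = 395.25
  [5→7]: (144.0+127.0)/2 × 2 = 271.0
  [7→7.5]: (127.0+121.5)/2 × 0.5 = 62.125
  [7.5→9]: (121.5+104.7)/2 × 1.5 = 169.65
  Sum = 1017.525 ng/mL·hr
Tail: C_last/k_e = 104.7/0.136 = 769.853
AUC_0→∞ (oral tablet) = 1017.525 + 769.853 = 1787.378 ng/mL·hr
F = (AUC_ev/D_ev)/(AUC_iv/D_iv) = (1787.378/375)/(7350/150) = 4.76634/49 = 0.0973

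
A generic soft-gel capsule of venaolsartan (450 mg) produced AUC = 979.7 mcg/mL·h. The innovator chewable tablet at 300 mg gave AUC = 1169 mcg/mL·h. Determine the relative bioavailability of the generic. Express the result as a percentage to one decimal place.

F_rel = 55.9%

F_rel = (AUC_test/D_test) / (AUC_ref/D_ref)
      = (979.7/450) / (1169/300)
      = 2.17711 / 3.89667 = 0.5587 = 55.87%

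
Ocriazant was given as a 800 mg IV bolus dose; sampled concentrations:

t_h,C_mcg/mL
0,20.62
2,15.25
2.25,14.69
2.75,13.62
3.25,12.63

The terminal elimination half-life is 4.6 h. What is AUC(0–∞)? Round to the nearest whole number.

AUC = 137 mcg/mL·h

Trapezoidal AUC_0→3.25:
  [0→2]: (20.62+15.25)/2 × 2 = 35.87
  [2→2.25]: (15.25+14.69)/2 × 0.25 = 3.7425
  [2.25→2.75]: (14.69+13.62)/2 × 0.5 = 7.0775
  [2.75→3.25]: (13.62+12.63)/2 × 0.5 = 6.5625
  Sum = 53.2525 mcg/mL·h
k_e = ln2 / t½ = 0.693147 / 4.6 = 0.1507 h^-1
Extrapolated tail: C_last / k_e = 12.63 / 0.1507 = 83.809
AUC_0→∞ = 53.2525 + 83.809 = 137.0615 mcg/mL·h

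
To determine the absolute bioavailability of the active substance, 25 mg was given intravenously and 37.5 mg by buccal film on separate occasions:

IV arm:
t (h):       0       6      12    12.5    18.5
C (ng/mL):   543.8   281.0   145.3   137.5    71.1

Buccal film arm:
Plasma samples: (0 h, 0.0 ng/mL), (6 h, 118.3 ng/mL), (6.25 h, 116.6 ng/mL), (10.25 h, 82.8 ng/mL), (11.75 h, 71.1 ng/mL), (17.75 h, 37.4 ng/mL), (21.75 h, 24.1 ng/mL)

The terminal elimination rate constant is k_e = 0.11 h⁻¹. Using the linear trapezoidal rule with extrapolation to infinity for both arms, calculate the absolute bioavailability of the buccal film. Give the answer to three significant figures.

F = 0.205

Trapezoidal AUC_0→18.5 (IV):
  [0→6]: (543.8+281.0)/2 × 6 = 2474.4
  [6→12]: (281.0+145.3)/2 × 6 = 1278.9
  [12→12.5]: (145.3+137.5)/2 × 0.5 = 70.7
  [12.5→18.5]: (137.5+71.1)/2 × 6 = 625.8
  Sum = 4449.8 ng/mL·h
IV tail: 71.1/0.11 = 646.364; AUC_iv,0→∞ = 4449.8 + 646.364 = 5096.164 ng/mL·h
Trapezoidal AUC_0→21.75 (buccal film):
  [0→6]: (0.0+118.3)/2 × 6 = 354.9
  [6→6.25]: (118.3+116.6)/2 × 0.25 = 29.3625
  [6.25→10.25]: (116.6+82.8)/2 × 4 = 398.8
  [10.25→11.75]: (82.8+71.1)/2 × 1.5 = 115.425
  [11.75→17.75]: (71.1+37.4)/2 × 6 = 325.5
  [17.75→21.75]: (37.4+24.1)/2 × 4 = 123.0
  Sum = 1346.9875 ng/mL·h
buccal film tail: 24.1/0.11 = 219.091; AUC_ev,0→∞ = 1346.9875 + 219.091 = 1566.0785 ng/mL·h
F = (AUC_ev/D_ev)/(AUC_iv/D_iv) = (1566.0785/37.5)/(5096.164/25) = 41.7621/203.84656 = 0.2049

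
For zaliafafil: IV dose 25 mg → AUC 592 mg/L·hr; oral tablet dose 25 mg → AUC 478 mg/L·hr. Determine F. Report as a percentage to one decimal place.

F = (AUC_ev / D_ev) / (AUC_iv / D_iv)
  = (478/25) / (592/25)
  = 19.12 / 23.68 = 0.8074
  = 80.74%

F = 80.7%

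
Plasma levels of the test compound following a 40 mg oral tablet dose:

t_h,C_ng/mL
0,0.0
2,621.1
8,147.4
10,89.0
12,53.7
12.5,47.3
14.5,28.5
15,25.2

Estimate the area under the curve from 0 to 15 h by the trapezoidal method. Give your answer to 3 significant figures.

Trapezoidal AUC_0→15:
  [0→2]: (0.0+621.1)/2 × 2 = 621.1
  [2→8]: (621.1+147.4)/2 × 6 = 2305.5
  [8→10]: (147.4+89.0)/2 × 2 = 236.4
  [10→12]: (89.0+53.7)/2 × 2 = 142.7
  [12→12.5]: (53.7+47.3)/2 × 0.5 = 25.25
  [12.5→14.5]: (47.3+28.5)/2 × 2 = 75.8
  [14.5→15]: (28.5+25.2)/2 × 0.5 = 13.425
  Sum = 3420.175 ng/mL·h

AUC = 3420 ng/mL·h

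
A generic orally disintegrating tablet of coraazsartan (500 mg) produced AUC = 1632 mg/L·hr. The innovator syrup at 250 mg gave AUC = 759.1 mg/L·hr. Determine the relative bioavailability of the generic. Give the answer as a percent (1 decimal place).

F_rel = (AUC_test/D_test) / (AUC_ref/D_ref)
      = (1632/500) / (759.1/250)
      = 3.264 / 3.0364 = 1.0750 = 107.50%

F_rel = 107.5%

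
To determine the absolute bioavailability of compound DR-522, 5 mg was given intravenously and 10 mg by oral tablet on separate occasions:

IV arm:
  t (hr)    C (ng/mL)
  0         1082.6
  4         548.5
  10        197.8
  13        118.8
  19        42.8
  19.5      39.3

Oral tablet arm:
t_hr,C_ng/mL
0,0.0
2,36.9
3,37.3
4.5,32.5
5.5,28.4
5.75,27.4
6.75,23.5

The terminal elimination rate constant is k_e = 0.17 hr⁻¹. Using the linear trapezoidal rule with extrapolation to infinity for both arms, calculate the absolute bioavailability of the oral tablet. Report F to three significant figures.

F = 0.0244

Trapezoidal AUC_0→19.5 (IV):
  [0→4]: (1082.6+548.5)/2 × 4 = 3262.2
  [4→10]: (548.5+197.8)/2 × 6 = 2238.9
  [10→13]: (197.8+118.8)/2 × 3 = 474.9
  [13→19]: (118.8+42.8)/2 × 6 = 484.8
  [19→19.5]: (42.8+39.3)/2 × 0.5 = 20.525
  Sum = 6481.325 ng/mL·hr
IV tail: 39.3/0.17 = 231.176; AUC_iv,0→∞ = 6481.325 + 231.176 = 6712.501 ng/mL·hr
Trapezoidal AUC_0→6.75 (oral tablet):
  [0→2]: (0.0+36.9)/2 × 2 = 36.9
  [2→3]: (36.9+37.3)/2 × 1 = 37.1
  [3→4.5]: (37.3+32.5)/2 × 1.5 = 52.35
  [4.5→5.5]: (32.5+28.4)/2 × 1 = 30.45
  [5.5→5.75]: (28.4+27.4)/2 × 0.25 = 6.975
  [5.75→6.75]: (27.4+23.5)/2 × 1 = 25.45
  Sum = 189.225 ng/mL·hr
oral tablet tail: 23.5/0.17 = 138.235; AUC_ev,0→∞ = 189.225 + 138.235 = 327.46 ng/mL·hr
F = (AUC_ev/D_ev)/(AUC_iv/D_iv) = (327.46/10)/(6712.501/5) = 32.746/1342.5002 = 0.0244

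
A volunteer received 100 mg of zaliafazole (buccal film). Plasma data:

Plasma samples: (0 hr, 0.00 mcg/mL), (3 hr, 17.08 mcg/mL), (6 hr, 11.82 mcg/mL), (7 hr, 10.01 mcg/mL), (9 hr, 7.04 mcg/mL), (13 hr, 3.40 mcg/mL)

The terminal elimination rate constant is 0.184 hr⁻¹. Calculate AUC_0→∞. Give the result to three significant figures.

AUC = 136 mcg/mL·hr

Trapezoidal AUC_0→13:
  [0→3]: (0.00+17.08)/2 × 3 = 25.62
  [3→6]: (17.08+11.82)/2 × 3 = 43.35
  [6→7]: (11.82+10.01)/2 × 1 = 10.915
  [7→9]: (10.01+7.04)/2 × 2 = 17.05
  [9→13]: (7.04+3.40)/2 × 4 = 20.88
  Sum = 117.815 mcg/mL·hr
Extrapolated tail: C_last / k_e = 3.40 / 0.184 = 18.478
AUC_0→∞ = 117.815 + 18.478 = 136.293 mcg/mL·hr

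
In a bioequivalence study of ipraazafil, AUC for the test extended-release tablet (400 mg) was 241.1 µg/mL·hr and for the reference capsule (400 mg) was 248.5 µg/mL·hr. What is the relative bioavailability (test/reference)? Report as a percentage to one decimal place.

F_rel = 97.0%

F_rel = (AUC_test/D_test) / (AUC_ref/D_ref)
      = (241.1/400) / (248.5/400)
      = 0.60275 / 0.62125 = 0.9702 = 97.02%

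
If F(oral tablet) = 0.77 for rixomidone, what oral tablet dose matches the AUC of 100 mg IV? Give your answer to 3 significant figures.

D_oral = 130 mg

For equal systemic exposure: F × D_ev = D_iv
D_ev = D_iv / F = 100 / 0.77 = 129.87 mg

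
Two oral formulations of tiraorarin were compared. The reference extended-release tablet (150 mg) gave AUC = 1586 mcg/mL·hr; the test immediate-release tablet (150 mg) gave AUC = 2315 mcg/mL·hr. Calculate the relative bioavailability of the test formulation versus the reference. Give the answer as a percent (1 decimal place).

F_rel = 146.0%

F_rel = (AUC_test/D_test) / (AUC_ref/D_ref)
      = (2315/150) / (1586/150)
      = 15.4333 / 10.5733 = 1.4596 = 145.96%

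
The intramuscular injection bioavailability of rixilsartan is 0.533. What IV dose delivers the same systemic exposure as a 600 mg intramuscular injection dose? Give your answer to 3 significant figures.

D_iv = 320 mg

Systemic exposure from an extravascular dose = F × D_ev, so the equivalent IV dose is F × D_ev.
D_iv = F × D_ev = 0.533 × 600 = 319.8 mg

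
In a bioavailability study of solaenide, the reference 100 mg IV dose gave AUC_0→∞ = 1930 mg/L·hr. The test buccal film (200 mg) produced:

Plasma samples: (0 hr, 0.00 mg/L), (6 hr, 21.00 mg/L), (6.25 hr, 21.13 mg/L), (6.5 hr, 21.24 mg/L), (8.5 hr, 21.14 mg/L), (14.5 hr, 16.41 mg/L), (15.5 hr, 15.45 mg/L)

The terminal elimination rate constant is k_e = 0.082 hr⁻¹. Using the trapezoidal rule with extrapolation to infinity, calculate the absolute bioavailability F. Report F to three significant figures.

F = 0.112

Trapezoidal AUC_0→15.5 (buccal film):
  [0→6]: (0.00+21.00)/2 × 6 = 63.0
  [6→6.25]: (21.00+21.13)/2 × 0.25 = 5.26625
  [6.25→6.5]: (21.13+21.24)/2 × 0.25 = 5.29625
  [6.5→8.5]: (21.24+21.14)/2 × 2 = 42.38
  [8.5→14.5]: (21.14+16.41)/2 × 6 = 112.65
  [14.5→15.5]: (16.41+15.45)/2 × 1 = 15.93
  Sum = 244.5225 mg/L·hr
Tail: C_last/k_e = 15.45/0.082 = 188.415
AUC_0→∞ (buccal film) = 244.5225 + 188.415 = 432.9375 mg/L·hr
F = (AUC_ev/D_ev)/(AUC_iv/D_iv) = (432.9375/200)/(1930/100) = 2.1646875/19.3 = 0.1122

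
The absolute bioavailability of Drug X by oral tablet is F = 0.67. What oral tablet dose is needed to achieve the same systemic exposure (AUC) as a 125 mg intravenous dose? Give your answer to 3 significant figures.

For equal systemic exposure: F × D_ev = D_iv
D_ev = D_iv / F = 125 / 0.67 = 186.567 mg

D_oral = 187 mg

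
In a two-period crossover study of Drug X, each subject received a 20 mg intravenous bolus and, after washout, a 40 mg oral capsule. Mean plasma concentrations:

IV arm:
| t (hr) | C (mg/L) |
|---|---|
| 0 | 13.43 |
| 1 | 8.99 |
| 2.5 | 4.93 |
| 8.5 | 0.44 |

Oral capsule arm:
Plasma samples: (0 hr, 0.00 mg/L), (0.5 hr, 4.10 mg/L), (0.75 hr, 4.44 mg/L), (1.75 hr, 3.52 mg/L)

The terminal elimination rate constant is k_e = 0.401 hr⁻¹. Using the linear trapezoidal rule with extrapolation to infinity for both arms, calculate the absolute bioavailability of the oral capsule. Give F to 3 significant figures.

Trapezoidal AUC_0→8.5 (IV):
  [0→1]: (13.43+8.99)/2 × 1 = 11.21
  [1→2.5]: (8.99+4.93)/2 × 1.5 = 10.44
  [2.5→8.5]: (4.93+0.44)/2 × 6 = 16.11
  Sum = 37.76 mg/L·hr
IV tail: 0.44/0.401 = 1.097; AUC_iv,0→∞ = 37.76 + 1.097 = 38.857 mg/L·hr
Trapezoidal AUC_0→1.75 (oral capsule):
  [0→0.5]: (0.00+4.10)/2 × 0.5 = 1.025
  [0.5→0.75]: (4.10+4.44)/2 × 0.25 = 1.0675
  [0.75→1.75]: (4.44+3.52)/2 × 1 = 3.98
  Sum = 6.0725 mg/L·hr
oral capsule tail: 3.52/0.401 = 8.778; AUC_ev,0→∞ = 6.0725 + 8.778 = 14.8505 mg/L·hr
F = (AUC_ev/D_ev)/(AUC_iv/D_iv) = (14.8505/40)/(38.857/20) = 0.3712625/1.94285 = 0.1911

F = 0.191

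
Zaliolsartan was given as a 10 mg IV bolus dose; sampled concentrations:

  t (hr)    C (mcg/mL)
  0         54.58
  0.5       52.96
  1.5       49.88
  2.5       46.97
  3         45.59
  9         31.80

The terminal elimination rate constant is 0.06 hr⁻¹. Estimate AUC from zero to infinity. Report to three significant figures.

Trapezoidal AUC_0→9:
  [0→0.5]: (54.58+52.96)/2 × 0.5 = 26.885
  [0.5→1.5]: (52.96+49.88)/2 × 1 = 51.42
  [1.5→2.5]: (49.88+46.97)/2 × 1 = 48.425
  [2.5→3]: (46.97+45.59)/2 × 0.5 = 23.14
  [3→9]: (45.59+31.80)/2 × 6 = 232.17
  Sum = 382.04 mcg/mL·hr
Extrapolated tail: C_last / k_e = 31.80 / 0.06 = 530.000
AUC_0→∞ = 382.04 + 530.000 = 912.04 mcg/mL·hr

AUC = 912 mcg/mL·hr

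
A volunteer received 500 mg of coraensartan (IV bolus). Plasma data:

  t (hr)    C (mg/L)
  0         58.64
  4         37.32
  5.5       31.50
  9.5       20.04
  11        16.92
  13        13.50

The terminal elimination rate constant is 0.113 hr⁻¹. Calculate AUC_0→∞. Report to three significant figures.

Trapezoidal AUC_0→13:
  [0→4]: (58.64+37.32)/2 × 4 = 191.92
  [4→5.5]: (37.32+31.50)/2 × 1.5 = 51.615
  [5.5→9.5]: (31.50+20.04)/2 × 4 = 103.08
  [9.5→11]: (20.04+16.92)/2 × 1.5 = 27.72
  [11→13]: (16.92+13.50)/2 × 2 = 30.42
  Sum = 404.755 mg/L·hr
Extrapolated tail: C_last / k_e = 13.50 / 0.113 = 119.469
AUC_0→∞ = 404.755 + 119.469 = 524.224 mg/L·hr

AUC = 524 mg/L·hr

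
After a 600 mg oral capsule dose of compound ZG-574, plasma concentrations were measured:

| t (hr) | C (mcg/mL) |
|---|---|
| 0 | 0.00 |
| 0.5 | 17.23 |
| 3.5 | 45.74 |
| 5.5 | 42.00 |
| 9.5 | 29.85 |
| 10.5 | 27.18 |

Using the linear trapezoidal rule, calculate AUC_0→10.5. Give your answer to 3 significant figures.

Trapezoidal AUC_0→10.5:
  [0→0.5]: (0.00+17.23)/2 × 0.5 = 4.3075
  [0.5→3.5]: (17.23+45.74)/2 × 3 = 94.455
  [3.5→5.5]: (45.74+42.00)/2 × 2 = 87.74
  [5.5→9.5]: (42.00+29.85)/2 × 4 = 143.7
  [9.5→10.5]: (29.85+27.18)/2 × 1 = 28.515
  Sum = 358.7175 mcg/mL·hr

AUC = 359 mcg/mL·hr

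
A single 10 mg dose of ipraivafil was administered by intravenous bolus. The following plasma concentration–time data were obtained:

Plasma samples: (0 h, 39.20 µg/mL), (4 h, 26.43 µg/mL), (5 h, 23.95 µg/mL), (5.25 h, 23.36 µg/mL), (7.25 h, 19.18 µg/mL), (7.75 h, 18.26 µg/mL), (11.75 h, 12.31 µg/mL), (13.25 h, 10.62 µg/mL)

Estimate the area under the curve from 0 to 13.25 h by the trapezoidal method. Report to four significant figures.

Trapezoidal AUC_0→13.25:
  [0→4]: (39.20+26.43)/2 × 4 = 131.26
  [4→5]: (26.43+23.95)/2 × 1 = 25.19
  [5→5.25]: (23.95+23.36)/2 × 0.25 = 5.91375
  [5.25→7.25]: (23.36+19.18)/2 × 2 = 42.54
  [7.25→7.75]: (19.18+18.26)/2 × 0.5 = 9.36
  [7.75→11.75]: (18.26+12.31)/2 × 4 = 61.14
  [11.75→13.25]: (12.31+10.62)/2 × 1.5 = 17.1975
  Sum = 292.60125 µg/mL·h

AUC = 292.6 µg/mL·h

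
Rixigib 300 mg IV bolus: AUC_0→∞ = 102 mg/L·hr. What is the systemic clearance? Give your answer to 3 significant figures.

CL = 2.94 L/hr

CL = Dose_iv / AUC_0→∞
   = 300 / 102 = 2.94118 L/hr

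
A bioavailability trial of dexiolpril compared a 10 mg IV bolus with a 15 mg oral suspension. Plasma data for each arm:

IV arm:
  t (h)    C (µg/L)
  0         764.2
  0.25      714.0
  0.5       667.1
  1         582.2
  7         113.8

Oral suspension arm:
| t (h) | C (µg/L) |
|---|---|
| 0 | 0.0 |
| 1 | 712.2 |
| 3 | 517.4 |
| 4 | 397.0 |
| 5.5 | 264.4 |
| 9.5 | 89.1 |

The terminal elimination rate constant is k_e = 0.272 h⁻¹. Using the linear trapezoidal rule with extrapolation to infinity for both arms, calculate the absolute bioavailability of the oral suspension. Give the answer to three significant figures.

F = 0.750

Trapezoidal AUC_0→7 (IV):
  [0→0.25]: (764.2+714.0)/2 × 0.25 = 184.775
  [0.25→0.5]: (714.0+667.1)/2 × 0.25 = 172.6375
  [0.5→1]: (667.1+582.2)/2 × 0.5 = 312.325
  [1→7]: (582.2+113.8)/2 × 6 = 2088.0
  Sum = 2757.7375 µg/L·h
IV tail: 113.8/0.272 = 418.382; AUC_iv,0→∞ = 2757.7375 + 418.382 = 3176.1195 µg/L·h
Trapezoidal AUC_0→9.5 (oral suspension):
  [0→1]: (0.0+712.2)/2 × 1 = 356.1
  [1→3]: (712.2+517.4)/2 × 2 = 1229.6
  [3→4]: (517.4+397.0)/2 × 1 = 457.2
  [4→5.5]: (397.0+264.4)/2 × 1.5 = 496.05
  [5.5→9.5]: (264.4+89.1)/2 × 4 = 707.0
  Sum = 3245.95 µg/L·h
oral suspension tail: 89.1/0.272 = 327.574; AUC_ev,0→∞ = 3245.95 + 327.574 = 3573.524 µg/L·h
F = (AUC_ev/D_ev)/(AUC_iv/D_iv) = (3573.524/15)/(3176.1195/10) = 238.235/317.61195 = 0.7501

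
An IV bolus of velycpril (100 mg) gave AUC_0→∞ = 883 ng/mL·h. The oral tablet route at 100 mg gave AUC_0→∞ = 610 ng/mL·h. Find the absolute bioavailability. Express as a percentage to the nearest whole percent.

F = (AUC_ev / D_ev) / (AUC_iv / D_iv)
  = (610/100) / (883/100)
  = 6.1 / 8.83 = 0.6908
  = 69.08%

F = 69%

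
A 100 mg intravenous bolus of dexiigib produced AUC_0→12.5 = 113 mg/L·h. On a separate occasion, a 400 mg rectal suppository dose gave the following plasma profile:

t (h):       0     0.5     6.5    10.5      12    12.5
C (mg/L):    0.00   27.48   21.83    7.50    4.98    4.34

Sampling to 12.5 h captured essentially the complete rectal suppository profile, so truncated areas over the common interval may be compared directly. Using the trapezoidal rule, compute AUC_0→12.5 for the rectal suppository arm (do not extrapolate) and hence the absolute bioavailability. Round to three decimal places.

F = 0.498

Trapezoidal AUC_0→12.5 (rectal suppository):
  [0→0.5]: (0.00+27.48)/2 × 0.5 = 6.87
  [0.5→6.5]: (27.48+21.83)/2 × 6 = 147.93
  [6.5→10.5]: (21.83+7.50)/2 × 4 = 58.66
  [10.5→12]: (7.50+4.98)/2 × 1.5 = 9.36
  [12→12.5]: (4.98+4.34)/2 × 0.5 = 2.33
  Sum = 225.15 mg/L·h
F = (AUC_ev/D_ev)/(AUC_iv/D_iv) = (225.15/400)/(113/100) = 0.562875/1.13 = 0.4981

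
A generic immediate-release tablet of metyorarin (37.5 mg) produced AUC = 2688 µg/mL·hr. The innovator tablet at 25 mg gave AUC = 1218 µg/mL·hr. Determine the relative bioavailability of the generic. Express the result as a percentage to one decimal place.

F_rel = (AUC_test/D_test) / (AUC_ref/D_ref)
      = (2688/37.5) / (1218/25)
      = 71.68 / 48.72 = 1.4713 = 147.13%

F_rel = 147.1%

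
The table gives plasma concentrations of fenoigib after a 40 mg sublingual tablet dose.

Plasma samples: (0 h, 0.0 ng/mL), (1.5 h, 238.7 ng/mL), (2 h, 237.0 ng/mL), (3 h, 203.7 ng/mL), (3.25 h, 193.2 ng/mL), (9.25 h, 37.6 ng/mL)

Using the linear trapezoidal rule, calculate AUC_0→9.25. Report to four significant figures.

AUC = 1260 ng/mL·h

Trapezoidal AUC_0→9.25:
  [0→1.5]: (0.0+238.7)/2 × 1.5 = 179.025
  [1.5→2]: (238.7+237.0)/2 × 0.5 = 118.925
  [2→3]: (237.0+203.7)/2 × 1 = 220.35
  [3→3.25]: (203.7+193.2)/2 × 0.25 = 49.6125
  [3.25→9.25]: (193.2+37.6)/2 × 6 = 692.4
  Sum = 1260.3125 ng/mL·h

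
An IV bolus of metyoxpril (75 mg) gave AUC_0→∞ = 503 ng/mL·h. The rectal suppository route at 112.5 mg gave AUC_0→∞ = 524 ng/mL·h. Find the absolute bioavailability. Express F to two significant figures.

F = 0.69

F = (AUC_ev / D_ev) / (AUC_iv / D_iv)
  = (524/112.5) / (503/75)
  = 4.65778 / 6.70667 = 0.6945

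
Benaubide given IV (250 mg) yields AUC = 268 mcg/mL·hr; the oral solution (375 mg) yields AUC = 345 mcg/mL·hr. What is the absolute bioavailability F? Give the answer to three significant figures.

F = (AUC_ev / D_ev) / (AUC_iv / D_iv)
  = (345/375) / (268/250)
  = 0.92 / 1.072 = 0.8582

F = 0.858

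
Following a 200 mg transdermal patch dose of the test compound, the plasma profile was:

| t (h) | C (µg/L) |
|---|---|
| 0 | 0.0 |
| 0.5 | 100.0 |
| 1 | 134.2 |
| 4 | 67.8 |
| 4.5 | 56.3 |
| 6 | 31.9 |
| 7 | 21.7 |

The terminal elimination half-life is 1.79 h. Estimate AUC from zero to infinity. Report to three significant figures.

AUC = 567 µg/L·h

Trapezoidal AUC_0→7:
  [0→0.5]: (0.0+100.0)/2 × 0.5 = 25.0
  [0.5→1]: (100.0+134.2)/2 × 0.5 = 58.55
  [1→4]: (134.2+67.8)/2 × 3 = 303.0
  [4→4.5]: (67.8+56.3)/2 × 0.5 = 31.025
  [4.5→6]: (56.3+31.9)/2 × 1.5 = 66.15
  [6→7]: (31.9+21.7)/2 × 1 = 26.8
  Sum = 510.525 µg/L·h
k_e = ln2 / t½ = 0.693147 / 1.79 = 0.3872 h^-1
Extrapolated tail: C_last / k_e = 21.7 / 0.3872 = 56.043
AUC_0→∞ = 510.525 + 56.043 = 566.568 µg/L·h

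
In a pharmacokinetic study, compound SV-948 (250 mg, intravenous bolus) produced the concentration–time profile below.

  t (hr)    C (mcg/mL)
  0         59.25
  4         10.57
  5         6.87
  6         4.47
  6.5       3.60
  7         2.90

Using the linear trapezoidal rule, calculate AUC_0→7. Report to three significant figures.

Trapezoidal AUC_0→7:
  [0→4]: (59.25+10.57)/2 × 4 = 139.64
  [4→5]: (10.57+6.87)/2 × 1 = 8.72
  [5→6]: (6.87+4.47)/2 × 1 = 5.67
  [6→6.5]: (4.47+3.60)/2 × 0.5 = 2.0175
  [6.5→7]: (3.60+2.90)/2 × 0.5 = 1.625
  Sum = 157.6725 mcg/mL·hr

AUC = 158 mcg/mL·hr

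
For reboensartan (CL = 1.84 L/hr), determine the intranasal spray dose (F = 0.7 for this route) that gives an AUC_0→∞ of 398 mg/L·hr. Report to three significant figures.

Dose = CL × AUC_0→∞ / F
     = 1.84 × 398 / 0.7 = 1046.17 mg

Dose = 1050 mg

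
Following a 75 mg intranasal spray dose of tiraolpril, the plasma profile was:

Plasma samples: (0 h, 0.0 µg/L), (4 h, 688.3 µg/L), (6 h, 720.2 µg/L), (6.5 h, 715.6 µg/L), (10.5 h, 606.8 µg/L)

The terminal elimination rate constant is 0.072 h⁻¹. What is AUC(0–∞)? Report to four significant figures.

AUC = 14220 µg/L·h

Trapezoidal AUC_0→10.5:
  [0→4]: (0.0+688.3)/2 × 4 = 1376.6
  [4→6]: (688.3+720.2)/2 × 2 = 1408.5
  [6→6.5]: (720.2+715.6)/2 × 0.5 = 358.95
  [6.5→10.5]: (715.6+606.8)/2 × 4 = 2644.8
  Sum = 5788.85 µg/L·h
Extrapolated tail: C_last / k_e = 606.8 / 0.072 = 8427.778
AUC_0→∞ = 5788.85 + 8427.778 = 14216.628 µg/L·h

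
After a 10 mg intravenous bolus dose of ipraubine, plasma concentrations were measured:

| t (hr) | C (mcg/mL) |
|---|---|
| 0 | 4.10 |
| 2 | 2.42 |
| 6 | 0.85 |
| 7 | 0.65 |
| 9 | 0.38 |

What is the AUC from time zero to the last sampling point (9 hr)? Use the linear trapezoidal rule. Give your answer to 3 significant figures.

AUC = 14.8 mcg/mL·hr

Trapezoidal AUC_0→9:
  [0→2]: (4.10+2.42)/2 × 2 = 6.52
  [2→6]: (2.42+0.85)/2 × 4 = 6.54
  [6→7]: (0.85+0.65)/2 × 1 = 0.75
  [7→9]: (0.65+0.38)/2 × 2 = 1.03
  Sum = 14.84 mcg/mL·hr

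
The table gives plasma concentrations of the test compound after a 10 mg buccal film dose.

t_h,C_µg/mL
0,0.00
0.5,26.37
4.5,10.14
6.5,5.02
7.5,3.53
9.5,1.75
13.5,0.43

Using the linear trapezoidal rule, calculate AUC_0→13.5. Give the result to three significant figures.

AUC = 109 µg/mL·h

Trapezoidal AUC_0→13.5:
  [0→0.5]: (0.00+26.37)/2 × 0.5 = 6.5925
  [0.5→4.5]: (26.37+10.14)/2 × 4 = 73.02
  [4.5→6.5]: (10.14+5.02)/2 × 2 = 15.16
  [6.5→7.5]: (5.02+3.53)/2 × 1 = 4.275
  [7.5→9.5]: (3.53+1.75)/2 × 2 = 5.28
  [9.5→13.5]: (1.75+0.43)/2 × 4 = 4.36
  Sum = 108.6875 µg/mL·h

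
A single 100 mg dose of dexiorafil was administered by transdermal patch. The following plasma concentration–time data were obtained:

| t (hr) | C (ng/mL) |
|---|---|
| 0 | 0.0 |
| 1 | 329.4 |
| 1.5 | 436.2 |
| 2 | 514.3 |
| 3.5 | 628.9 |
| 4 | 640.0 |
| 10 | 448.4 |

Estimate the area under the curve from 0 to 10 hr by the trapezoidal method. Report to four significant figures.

AUC = 5034 ng/mL·hr

Trapezoidal AUC_0→10:
  [0→1]: (0.0+329.4)/2 × 1 = 164.7
  [1→1.5]: (329.4+436.2)/2 × 0.5 = 191.4
  [1.5→2]: (436.2+514.3)/2 × 0.5 = 237.625
  [2→3.5]: (514.3+628.9)/2 × 1.5 = 857.4
  [3.5→4]: (628.9+640.0)/2 × 0.5 = 317.225
  [4→10]: (640.0+448.4)/2 × 6 = 3265.2
  Sum = 5033.55 ng/mL·hr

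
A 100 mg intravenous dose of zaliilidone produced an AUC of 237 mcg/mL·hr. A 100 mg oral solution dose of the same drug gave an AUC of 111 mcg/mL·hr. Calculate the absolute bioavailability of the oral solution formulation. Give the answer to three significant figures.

F = 0.468

F = (AUC_ev / D_ev) / (AUC_iv / D_iv)
  = (111/100) / (237/100)
  = 1.11 / 2.37 = 0.4684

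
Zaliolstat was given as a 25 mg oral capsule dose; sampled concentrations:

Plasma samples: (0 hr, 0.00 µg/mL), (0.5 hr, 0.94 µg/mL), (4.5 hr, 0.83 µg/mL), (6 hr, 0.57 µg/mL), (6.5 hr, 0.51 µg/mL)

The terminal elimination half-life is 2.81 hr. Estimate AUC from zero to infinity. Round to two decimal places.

AUC = 7.16 µg/mL·hr

Trapezoidal AUC_0→6.5:
  [0→0.5]: (0.00+0.94)/2 × 0.5 = 0.235
  [0.5→4.5]: (0.94+0.83)/2 × 4 = 3.54
  [4.5→6]: (0.83+0.57)/2 × 1.5 = 1.05
  [6→6.5]: (0.57+0.51)/2 × 0.5 = 0.27
  Sum = 5.095 µg/mL·hr
k_e = ln2 / t½ = 0.693147 / 2.81 = 0.2467 hr^-1
Extrapolated tail: C_last / k_e = 0.51 / 0.2467 = 2.067
AUC_0→∞ = 5.095 + 2.067 = 7.162 µg/mL·hr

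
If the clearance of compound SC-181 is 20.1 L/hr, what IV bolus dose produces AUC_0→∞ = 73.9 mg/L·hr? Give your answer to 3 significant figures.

Dose = 1490 mg

Dose_iv = CL × AUC_0→∞
     = 20.1 × 73.9 = 1485.39 mg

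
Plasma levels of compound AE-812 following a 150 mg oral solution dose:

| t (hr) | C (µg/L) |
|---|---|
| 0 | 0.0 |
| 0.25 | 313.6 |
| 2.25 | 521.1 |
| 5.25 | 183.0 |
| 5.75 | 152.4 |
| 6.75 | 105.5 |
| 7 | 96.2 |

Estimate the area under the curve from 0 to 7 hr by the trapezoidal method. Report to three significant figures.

Trapezoidal AUC_0→7:
  [0→0.25]: (0.0+313.6)/2 × 0.25 = 39.2
  [0.25→2.25]: (313.6+521.1)/2 × 2 = 834.7
  [2.25→5.25]: (521.1+183.0)/2 × 3 = 1056.15
  [5.25→5.75]: (183.0+152.4)/2 × 0.5 = 83.85
  [5.75→6.75]: (152.4+105.5)/2 × 1 = 128.95
  [6.75→7]: (105.5+96.2)/2 × 0.25 = 25.2125
  Sum = 2168.0625 µg/L·hr

AUC = 2170 µg/L·hr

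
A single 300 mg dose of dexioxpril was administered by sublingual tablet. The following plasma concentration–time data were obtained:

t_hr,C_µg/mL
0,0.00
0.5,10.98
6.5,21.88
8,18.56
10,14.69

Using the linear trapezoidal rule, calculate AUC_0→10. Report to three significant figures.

Trapezoidal AUC_0→10:
  [0→0.5]: (0.00+10.98)/2 × 0.5 = 2.745
  [0.5→6.5]: (10.98+21.88)/2 × 6 = 98.58
  [6.5→8]: (21.88+18.56)/2 × 1.5 = 30.33
  [8→10]: (18.56+14.69)/2 × 2 = 33.25
  Sum = 164.905 µg/mL·hr

AUC = 165 µg/mL·hr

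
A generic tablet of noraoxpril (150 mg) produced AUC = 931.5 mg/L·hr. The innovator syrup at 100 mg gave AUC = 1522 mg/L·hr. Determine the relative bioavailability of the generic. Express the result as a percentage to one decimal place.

F_rel = (AUC_test/D_test) / (AUC_ref/D_ref)
      = (931.5/150) / (1522/100)
      = 6.21 / 15.22 = 0.4080 = 40.80%

F_rel = 40.8%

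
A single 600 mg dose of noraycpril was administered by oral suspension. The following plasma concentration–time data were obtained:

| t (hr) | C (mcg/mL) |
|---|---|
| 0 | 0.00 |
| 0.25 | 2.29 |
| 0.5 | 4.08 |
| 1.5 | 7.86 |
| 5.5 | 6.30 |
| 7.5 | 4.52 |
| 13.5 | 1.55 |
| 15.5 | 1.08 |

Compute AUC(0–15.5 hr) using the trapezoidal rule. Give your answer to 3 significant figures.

Trapezoidal AUC_0→15.5:
  [0→0.25]: (0.00+2.29)/2 × 0.25 = 0.28625
  [0.25→0.5]: (2.29+4.08)/2 × 0.25 = 0.79625
  [0.5→1.5]: (4.08+7.86)/2 × 1 = 5.97
  [1.5→5.5]: (7.86+6.30)/2 × 4 = 28.32
  [5.5→7.5]: (6.30+4.52)/2 × 2 = 10.82
  [7.5→13.5]: (4.52+1.55)/2 × 6 = 18.21
  [13.5→15.5]: (1.55+1.08)/2 × 2 = 2.63
  Sum = 67.0325 mcg/mL·hr

AUC = 67.0 mcg/mL·hr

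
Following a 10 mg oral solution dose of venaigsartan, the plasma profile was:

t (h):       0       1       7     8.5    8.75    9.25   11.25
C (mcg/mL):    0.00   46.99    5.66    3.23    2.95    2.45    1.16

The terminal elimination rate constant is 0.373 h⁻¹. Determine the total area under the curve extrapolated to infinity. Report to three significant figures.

Trapezoidal AUC_0→11.25:
  [0→1]: (0.00+46.99)/2 × 1 = 23.495
  [1→7]: (46.99+5.66)/2 × 6 = 157.95
  [7→8.5]: (5.66+3.23)/2 × 1.5 = 6.6675
  [8.5→8.75]: (3.23+2.95)/2 × 0.25 = 0.7725
  [8.75→9.25]: (2.95+2.45)/2 × 0.5 = 1.35
  [9.25→11.25]: (2.45+1.16)/2 × 2 = 3.61
  Sum = 193.845 mcg/mL·h
Extrapolated tail: C_last / k_e = 1.16 / 0.373 = 3.110
AUC_0→∞ = 193.845 + 3.110 = 196.955 mcg/mL·h

AUC = 197 mcg/mL·h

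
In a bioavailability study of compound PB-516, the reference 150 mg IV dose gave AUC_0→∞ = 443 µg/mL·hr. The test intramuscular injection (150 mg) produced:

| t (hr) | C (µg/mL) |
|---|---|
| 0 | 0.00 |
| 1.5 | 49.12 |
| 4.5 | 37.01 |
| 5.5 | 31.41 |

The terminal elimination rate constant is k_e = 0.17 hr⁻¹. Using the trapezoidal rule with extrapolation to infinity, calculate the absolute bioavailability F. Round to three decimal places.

Trapezoidal AUC_0→5.5 (intramuscular injection):
  [0→1.5]: (0.00+49.12)/2 × 1.5 = 36.84
  [1.5→4.5]: (49.12+37.01)/2 × 3 = 129.195
  [4.5→5.5]: (37.01+31.41)/2 × 1 = 34.21
  Sum = 200.245 µg/mL·hr
Tail: C_last/k_e = 31.41/0.17 = 184.765
AUC_0→∞ (intramuscular injection) = 200.245 + 184.765 = 385.01 µg/mL·hr
F = (AUC_ev/D_ev)/(AUC_iv/D_iv) = (385.01/150)/(443/150) = 2.56673/2.95333 = 0.8691

F = 0.869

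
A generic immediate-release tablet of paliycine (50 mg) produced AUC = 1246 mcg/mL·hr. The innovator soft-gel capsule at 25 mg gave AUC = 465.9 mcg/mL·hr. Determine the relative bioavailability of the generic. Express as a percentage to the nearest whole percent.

F_rel = 134%

F_rel = (AUC_test/D_test) / (AUC_ref/D_ref)
      = (1246/50) / (465.9/25)
      = 24.92 / 18.636 = 1.3372 = 133.72%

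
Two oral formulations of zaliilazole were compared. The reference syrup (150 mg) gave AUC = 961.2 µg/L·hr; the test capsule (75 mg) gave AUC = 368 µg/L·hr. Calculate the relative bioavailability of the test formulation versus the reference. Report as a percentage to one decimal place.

F_rel = 76.6%

F_rel = (AUC_test/D_test) / (AUC_ref/D_ref)
      = (368/75) / (961.2/150)
      = 4.90667 / 6.408 = 0.7657 = 76.57%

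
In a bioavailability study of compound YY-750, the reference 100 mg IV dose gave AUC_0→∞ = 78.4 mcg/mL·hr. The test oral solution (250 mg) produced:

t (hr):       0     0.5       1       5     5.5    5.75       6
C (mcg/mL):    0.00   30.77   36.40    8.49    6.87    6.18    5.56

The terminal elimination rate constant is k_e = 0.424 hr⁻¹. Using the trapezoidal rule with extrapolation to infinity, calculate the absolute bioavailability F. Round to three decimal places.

Trapezoidal AUC_0→6 (oral solution):
  [0→0.5]: (0.00+30.77)/2 × 0.5 = 7.6925
  [0.5→1]: (30.77+36.40)/2 × 0.5 = 16.7925
  [1→5]: (36.40+8.49)/2 × 4 = 89.78
  [5→5.5]: (8.49+6.87)/2 × 0.5 = 3.84
  [5.5→5.75]: (6.87+6.18)/2 × 0.25 = 1.63125
  [5.75→6]: (6.18+5.56)/2 × 0.25 = 1.4675
  Sum = 121.20375 mcg/mL·hr
Tail: C_last/k_e = 5.56/0.424 = 13.113
AUC_0→∞ (oral solution) = 121.20375 + 13.113 = 134.31675 mcg/mL·hr
F = (AUC_ev/D_ev)/(AUC_iv/D_iv) = (134.31675/250)/(78.4/100) = 0.537267/0.784 = 0.6853

F = 0.685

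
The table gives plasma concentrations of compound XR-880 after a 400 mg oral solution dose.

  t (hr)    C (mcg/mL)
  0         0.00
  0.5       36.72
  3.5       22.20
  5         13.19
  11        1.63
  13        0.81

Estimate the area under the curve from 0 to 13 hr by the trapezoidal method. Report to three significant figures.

Trapezoidal AUC_0→13:
  [0→0.5]: (0.00+36.72)/2 × 0.5 = 9.18
  [0.5→3.5]: (36.72+22.20)/2 × 3 = 88.38
  [3.5→5]: (22.20+13.19)/2 × 1.5 = 26.5425
  [5→11]: (13.19+1.63)/2 × 6 = 44.46
  [11→13]: (1.63+0.81)/2 × 2 = 2.44
  Sum = 171.0025 mcg/mL·hr

AUC = 171 mcg/mL·hr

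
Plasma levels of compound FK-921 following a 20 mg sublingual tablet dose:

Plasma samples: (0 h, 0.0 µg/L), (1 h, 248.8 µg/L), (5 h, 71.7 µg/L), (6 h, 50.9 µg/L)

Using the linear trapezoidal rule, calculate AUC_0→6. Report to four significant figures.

Trapezoidal AUC_0→6:
  [0→1]: (0.0+248.8)/2 × 1 = 124.4
  [1→5]: (248.8+71.7)/2 × 4 = 641.0
  [5→6]: (71.7+50.9)/2 × 1 = 61.3
  Sum = 826.7 µg/L·h

AUC = 826.7 µg/L·h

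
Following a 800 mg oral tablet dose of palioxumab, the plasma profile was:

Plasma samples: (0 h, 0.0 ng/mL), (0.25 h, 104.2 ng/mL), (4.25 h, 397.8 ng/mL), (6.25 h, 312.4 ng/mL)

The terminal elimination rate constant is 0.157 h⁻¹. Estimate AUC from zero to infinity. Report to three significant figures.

AUC = 3720 ng/mL·h

Trapezoidal AUC_0→6.25:
  [0→0.25]: (0.0+104.2)/2 × 0.25 = 13.025
  [0.25→4.25]: (104.2+397.8)/2 × 4 = 1004.0
  [4.25→6.25]: (397.8+312.4)/2 × 2 = 710.2
  Sum = 1727.225 ng/mL·h
Extrapolated tail: C_last / k_e = 312.4 / 0.157 = 1989.809
AUC_0→∞ = 1727.225 + 1989.809 = 3717.034 ng/mL·h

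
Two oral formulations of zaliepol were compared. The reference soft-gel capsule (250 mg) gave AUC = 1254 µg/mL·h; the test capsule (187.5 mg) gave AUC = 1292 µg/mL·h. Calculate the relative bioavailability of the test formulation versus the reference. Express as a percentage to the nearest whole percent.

F_rel = (AUC_test/D_test) / (AUC_ref/D_ref)
      = (1292/187.5) / (1254/250)
      = 6.89067 / 5.016 = 1.3737 = 137.37%

F_rel = 137%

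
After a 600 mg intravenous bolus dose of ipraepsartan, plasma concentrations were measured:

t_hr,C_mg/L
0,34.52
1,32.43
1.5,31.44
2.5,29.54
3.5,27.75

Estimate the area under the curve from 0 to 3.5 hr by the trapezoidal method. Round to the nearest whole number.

AUC = 109 mg/L·hr

Trapezoidal AUC_0→3.5:
  [0→1]: (34.52+32.43)/2 × 1 = 33.475
  [1→1.5]: (32.43+31.44)/2 × 0.5 = 15.9675
  [1.5→2.5]: (31.44+29.54)/2 × 1 = 30.49
  [2.5→3.5]: (29.54+27.75)/2 × 1 = 28.645
  Sum = 108.5775 mg/L·hr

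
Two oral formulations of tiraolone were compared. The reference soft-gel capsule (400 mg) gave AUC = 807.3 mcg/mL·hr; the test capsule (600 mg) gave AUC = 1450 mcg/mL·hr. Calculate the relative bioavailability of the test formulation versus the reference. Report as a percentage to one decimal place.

F_rel = (AUC_test/D_test) / (AUC_ref/D_ref)
      = (1450/600) / (807.3/400)
      = 2.41667 / 2.01825 = 1.1974 = 119.74%

F_rel = 119.7%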